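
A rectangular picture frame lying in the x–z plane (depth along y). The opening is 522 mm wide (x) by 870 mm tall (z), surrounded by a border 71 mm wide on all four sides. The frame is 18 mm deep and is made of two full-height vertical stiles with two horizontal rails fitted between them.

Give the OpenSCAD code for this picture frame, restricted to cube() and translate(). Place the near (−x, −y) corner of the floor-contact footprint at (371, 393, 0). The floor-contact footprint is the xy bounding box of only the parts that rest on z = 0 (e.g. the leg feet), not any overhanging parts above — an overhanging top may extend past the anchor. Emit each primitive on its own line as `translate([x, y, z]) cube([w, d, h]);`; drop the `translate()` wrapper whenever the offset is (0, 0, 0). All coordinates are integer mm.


translate([371, 393, 0]) cube([71, 18, 1012]);
translate([964, 393, 0]) cube([71, 18, 1012]);
translate([442, 393, 0]) cube([522, 18, 71]);
translate([442, 393, 941]) cube([522, 18, 71]);


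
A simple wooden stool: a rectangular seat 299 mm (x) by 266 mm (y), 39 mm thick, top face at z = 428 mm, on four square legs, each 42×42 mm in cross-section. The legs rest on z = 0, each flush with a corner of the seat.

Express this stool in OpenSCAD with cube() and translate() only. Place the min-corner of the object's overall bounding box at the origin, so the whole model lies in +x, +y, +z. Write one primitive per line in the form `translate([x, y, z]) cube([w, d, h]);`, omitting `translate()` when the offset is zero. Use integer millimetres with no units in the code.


// leg_h = 428 - 39 = 389
translate([0, 0, 389]) cube([299, 266, 39]);
cube([42, 42, 389]);
translate([257, 0, 0]) cube([42, 42, 389]);
translate([0, 224, 0]) cube([42, 42, 389]);
translate([257, 224, 0]) cube([42, 42, 389]);


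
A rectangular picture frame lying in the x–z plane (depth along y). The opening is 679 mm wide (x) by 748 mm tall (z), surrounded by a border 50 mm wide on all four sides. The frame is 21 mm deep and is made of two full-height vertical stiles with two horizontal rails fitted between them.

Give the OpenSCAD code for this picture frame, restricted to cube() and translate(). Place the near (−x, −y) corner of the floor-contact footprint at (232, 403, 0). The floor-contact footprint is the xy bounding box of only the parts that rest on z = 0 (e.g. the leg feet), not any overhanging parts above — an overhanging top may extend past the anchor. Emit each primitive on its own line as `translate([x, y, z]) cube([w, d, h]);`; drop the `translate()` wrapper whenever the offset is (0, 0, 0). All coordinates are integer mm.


translate([232, 403, 0]) cube([50, 21, 848]);
translate([961, 403, 0]) cube([50, 21, 848]);
translate([282, 403, 0]) cube([679, 21, 50]);
translate([282, 403, 798]) cube([679, 21, 50]);


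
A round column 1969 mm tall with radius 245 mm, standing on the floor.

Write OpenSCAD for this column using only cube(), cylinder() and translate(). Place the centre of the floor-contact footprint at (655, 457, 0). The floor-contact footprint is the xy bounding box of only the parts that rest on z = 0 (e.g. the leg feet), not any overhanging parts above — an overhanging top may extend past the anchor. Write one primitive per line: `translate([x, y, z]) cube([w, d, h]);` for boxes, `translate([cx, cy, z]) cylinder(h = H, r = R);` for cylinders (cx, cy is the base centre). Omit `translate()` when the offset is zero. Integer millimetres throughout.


translate([655, 457, 0]) cylinder(h = 1969, r = 245);


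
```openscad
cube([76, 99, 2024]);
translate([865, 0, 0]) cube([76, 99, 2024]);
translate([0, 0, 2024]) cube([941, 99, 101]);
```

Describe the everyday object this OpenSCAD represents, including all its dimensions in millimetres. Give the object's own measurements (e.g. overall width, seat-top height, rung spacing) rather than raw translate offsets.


A door frame. The clear opening is 789 mm wide and 2024 mm high. Two 76 mm wide jambs, 99 mm deep, stand either side of the opening from the floor to the top of the opening. A 101 mm thick head sits across the top of both jambs, spanning the full outside width of the frame.


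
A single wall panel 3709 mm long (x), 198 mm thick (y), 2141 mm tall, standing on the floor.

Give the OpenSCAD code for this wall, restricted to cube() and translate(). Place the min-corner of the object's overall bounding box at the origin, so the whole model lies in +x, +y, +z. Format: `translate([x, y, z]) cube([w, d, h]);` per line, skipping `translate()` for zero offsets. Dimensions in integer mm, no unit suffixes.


cube([3709, 198, 2141]);


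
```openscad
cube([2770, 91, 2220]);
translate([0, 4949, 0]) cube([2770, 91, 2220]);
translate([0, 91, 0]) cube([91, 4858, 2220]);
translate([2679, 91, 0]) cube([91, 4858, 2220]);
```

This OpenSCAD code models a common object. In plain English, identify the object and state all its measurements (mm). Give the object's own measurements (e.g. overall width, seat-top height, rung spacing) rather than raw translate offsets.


The wall frame of a small rectangular building: four walls, each 2220 mm tall and 91 mm thick, enclosing a footprint 2770 mm (x) by 5040 mm (y) outside-to-outside, with no floor or roof. The front and back walls (the −y and +y sides) span the full width; the two side walls fit between them.


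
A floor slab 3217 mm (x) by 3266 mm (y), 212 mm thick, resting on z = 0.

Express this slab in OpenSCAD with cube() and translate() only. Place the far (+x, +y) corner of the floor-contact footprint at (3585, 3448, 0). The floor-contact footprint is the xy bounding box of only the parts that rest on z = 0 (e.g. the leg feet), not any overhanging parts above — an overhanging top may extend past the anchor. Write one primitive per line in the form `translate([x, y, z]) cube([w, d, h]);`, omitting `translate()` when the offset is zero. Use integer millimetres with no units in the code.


translate([368, 182, 0]) cube([3217, 3266, 212]);


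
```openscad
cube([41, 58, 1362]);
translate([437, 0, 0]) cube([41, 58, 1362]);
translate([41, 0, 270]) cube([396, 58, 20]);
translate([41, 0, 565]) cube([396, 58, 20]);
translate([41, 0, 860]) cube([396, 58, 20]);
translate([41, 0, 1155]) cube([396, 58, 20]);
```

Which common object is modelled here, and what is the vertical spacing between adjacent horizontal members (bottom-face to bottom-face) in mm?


A ladder. The rung spacing is 295 mm.

Two tall 41×58 posts with 4 short bars between them — a ladder. Adjacent rungs sit at z = 270 and z = 565, so the spacing is 565 − 270 = 295 mm.


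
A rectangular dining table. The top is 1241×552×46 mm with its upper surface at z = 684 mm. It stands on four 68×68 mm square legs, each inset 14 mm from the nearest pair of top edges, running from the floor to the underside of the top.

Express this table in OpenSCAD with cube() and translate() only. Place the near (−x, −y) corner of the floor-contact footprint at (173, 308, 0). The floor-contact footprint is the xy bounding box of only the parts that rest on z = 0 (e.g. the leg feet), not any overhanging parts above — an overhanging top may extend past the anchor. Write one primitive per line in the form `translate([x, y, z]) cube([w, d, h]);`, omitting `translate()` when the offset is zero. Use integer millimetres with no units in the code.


translate([159, 294, 638]) cube([1241, 552, 46]);
translate([173, 308, 0]) cube([68, 68, 638]);
translate([1318, 308, 0]) cube([68, 68, 638]);
translate([173, 764, 0]) cube([68, 68, 638]);
translate([1318, 764, 0]) cube([68, 68, 638]);


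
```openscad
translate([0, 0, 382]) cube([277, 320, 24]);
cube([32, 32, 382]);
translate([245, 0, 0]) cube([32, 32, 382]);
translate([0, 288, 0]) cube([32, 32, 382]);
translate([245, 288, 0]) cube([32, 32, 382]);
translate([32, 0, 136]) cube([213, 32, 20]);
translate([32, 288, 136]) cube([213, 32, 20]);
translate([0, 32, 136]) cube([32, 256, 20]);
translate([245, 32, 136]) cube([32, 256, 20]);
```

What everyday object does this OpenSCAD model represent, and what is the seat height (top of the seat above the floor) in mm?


A stool. The seat height is 406 mm.

A 277×320×24 slab at z = 382 on four corner posts — a stool. The seat top is 382 + 24 = 406 mm.


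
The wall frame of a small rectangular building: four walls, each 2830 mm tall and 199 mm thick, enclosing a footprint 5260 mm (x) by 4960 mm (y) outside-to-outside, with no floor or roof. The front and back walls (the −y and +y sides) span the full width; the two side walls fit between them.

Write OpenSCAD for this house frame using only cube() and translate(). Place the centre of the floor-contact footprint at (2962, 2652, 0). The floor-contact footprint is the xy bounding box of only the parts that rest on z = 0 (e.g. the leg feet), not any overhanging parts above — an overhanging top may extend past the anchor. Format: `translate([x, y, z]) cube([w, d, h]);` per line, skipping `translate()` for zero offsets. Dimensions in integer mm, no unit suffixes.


translate([332, 172, 0]) cube([5260, 199, 2830]);
translate([332, 4933, 0]) cube([5260, 199, 2830]);
translate([332, 371, 0]) cube([199, 4562, 2830]);
translate([5393, 371, 0]) cube([199, 4562, 2830]);


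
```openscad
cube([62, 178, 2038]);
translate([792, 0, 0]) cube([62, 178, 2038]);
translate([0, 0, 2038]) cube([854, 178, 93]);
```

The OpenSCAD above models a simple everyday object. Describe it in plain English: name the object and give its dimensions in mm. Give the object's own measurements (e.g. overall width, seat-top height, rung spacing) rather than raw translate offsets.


A door frame. The clear opening is 730 mm wide and 2038 mm high. Two 62 mm wide jambs, 178 mm deep, stand either side of the opening from the floor to the top of the opening. A 93 mm thick head sits across the top of both jambs, spanning the full outside width of the frame.


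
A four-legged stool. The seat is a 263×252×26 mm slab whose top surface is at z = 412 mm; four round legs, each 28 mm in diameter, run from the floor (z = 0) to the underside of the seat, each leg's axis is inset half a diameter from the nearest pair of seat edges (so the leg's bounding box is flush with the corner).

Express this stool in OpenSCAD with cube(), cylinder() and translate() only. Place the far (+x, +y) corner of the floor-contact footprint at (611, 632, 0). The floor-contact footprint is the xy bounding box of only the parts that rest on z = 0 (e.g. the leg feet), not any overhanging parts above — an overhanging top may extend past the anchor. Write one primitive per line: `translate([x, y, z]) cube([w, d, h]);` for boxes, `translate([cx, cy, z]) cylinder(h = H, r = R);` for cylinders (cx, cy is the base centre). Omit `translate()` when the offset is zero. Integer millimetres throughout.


translate([348, 380, 386]) cube([263, 252, 26]);
translate([362, 394, 0]) cylinder(h = 386, r = 14);
translate([597, 394, 0]) cylinder(h = 386, r = 14);
translate([362, 618, 0]) cylinder(h = 386, r = 14);
translate([597, 618, 0]) cylinder(h = 386, r = 14);


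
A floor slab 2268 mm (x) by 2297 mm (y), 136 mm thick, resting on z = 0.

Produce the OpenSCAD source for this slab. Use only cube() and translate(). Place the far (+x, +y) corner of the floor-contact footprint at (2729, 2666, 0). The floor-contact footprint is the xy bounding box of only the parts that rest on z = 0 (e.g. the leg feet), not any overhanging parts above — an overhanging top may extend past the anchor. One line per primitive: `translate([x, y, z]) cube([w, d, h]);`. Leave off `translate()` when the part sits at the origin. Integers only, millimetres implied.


translate([461, 369, 0]) cube([2268, 2297, 136]);


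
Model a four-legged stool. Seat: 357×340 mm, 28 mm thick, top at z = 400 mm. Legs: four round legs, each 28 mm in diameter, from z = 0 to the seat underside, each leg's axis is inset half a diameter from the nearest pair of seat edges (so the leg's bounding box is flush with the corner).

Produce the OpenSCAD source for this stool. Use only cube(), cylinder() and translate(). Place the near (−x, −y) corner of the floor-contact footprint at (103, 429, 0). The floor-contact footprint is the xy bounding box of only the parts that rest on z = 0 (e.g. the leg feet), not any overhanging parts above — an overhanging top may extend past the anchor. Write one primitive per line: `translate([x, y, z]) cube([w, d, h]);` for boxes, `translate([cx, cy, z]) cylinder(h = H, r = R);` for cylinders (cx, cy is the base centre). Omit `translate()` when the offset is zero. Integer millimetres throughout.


// leg_h = 400 - 28 = 372
translate([103, 429, 372]) cube([357, 340, 28]);
translate([117, 443, 0]) cylinder(h = 372, r = 14);
translate([446, 443, 0]) cylinder(h = 372, r = 14);
translate([117, 755, 0]) cylinder(h = 372, r = 14);
translate([446, 755, 0]) cylinder(h = 372, r = 14);


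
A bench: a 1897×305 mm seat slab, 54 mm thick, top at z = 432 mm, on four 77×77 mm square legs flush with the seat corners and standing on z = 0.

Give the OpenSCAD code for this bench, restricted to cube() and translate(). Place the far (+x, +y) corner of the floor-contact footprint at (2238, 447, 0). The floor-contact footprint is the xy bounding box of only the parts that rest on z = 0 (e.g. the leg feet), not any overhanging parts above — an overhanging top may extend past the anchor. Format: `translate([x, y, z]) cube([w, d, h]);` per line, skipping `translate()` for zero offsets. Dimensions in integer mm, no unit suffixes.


// leg_h = 432 − 54 = 378
translate([341, 142, 378]) cube([1897, 305, 54]);
translate([341, 142, 0]) cube([77, 77, 378]);
translate([341, 370, 0]) cube([77, 77, 378]);
translate([2161, 142, 0]) cube([77, 77, 378]);
translate([2161, 370, 0]) cube([77, 77, 378]);


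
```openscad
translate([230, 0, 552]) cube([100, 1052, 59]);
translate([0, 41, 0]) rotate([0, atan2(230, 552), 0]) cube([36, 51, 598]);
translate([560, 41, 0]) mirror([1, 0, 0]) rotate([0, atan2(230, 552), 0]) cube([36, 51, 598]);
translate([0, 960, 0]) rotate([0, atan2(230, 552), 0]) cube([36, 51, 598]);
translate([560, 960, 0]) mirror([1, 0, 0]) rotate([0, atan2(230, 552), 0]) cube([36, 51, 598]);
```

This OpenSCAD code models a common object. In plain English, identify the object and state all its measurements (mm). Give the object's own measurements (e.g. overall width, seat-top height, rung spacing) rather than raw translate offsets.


A sawhorse. A 100×1052×59 mm beam (x, y, z) sits on two A-frame leg pairs. Each pair is two raked legs of 36×51 mm section (51 mm along y) splaying symmetrically in x. Each leg rises 552 mm vertically over 230 mm of horizontal reach and is 598 mm long along its own axis. Every leg's outer bottom edge rests on the floor and its outer top edge meets a bottom edge of the beam — the left legs (tilting toward +x) meet the beam's −x bottom edge, the right legs (their mirror images, tilting toward −x) meet its +x bottom edge — so the leg tops tuck under the beam, the beam's underside is 552 mm above the floor, and the feet are 560 mm apart outside-to-outside with the beam centred between them. The two leg pairs are set in 41 mm from either end of the beam.


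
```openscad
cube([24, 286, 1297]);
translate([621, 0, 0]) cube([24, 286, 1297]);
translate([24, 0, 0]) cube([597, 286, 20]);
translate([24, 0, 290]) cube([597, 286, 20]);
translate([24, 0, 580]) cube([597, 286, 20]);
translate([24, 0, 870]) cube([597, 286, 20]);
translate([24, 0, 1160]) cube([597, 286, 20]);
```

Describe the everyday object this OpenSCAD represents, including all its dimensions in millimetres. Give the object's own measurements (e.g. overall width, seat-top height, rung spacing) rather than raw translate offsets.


An open bookshelf. Two side panels, each 24 mm thick, 286 mm deep and 1297 mm tall, stand 645 mm apart (outside-to-outside). Between them sit 5 shelves, each 20 mm thick and 286 mm deep, spanning the full gap between the sides. The bottom shelf rests on the floor (its underside at z = 0) and the clear gap between one shelf's top and the next shelf's underside is 270 mm.


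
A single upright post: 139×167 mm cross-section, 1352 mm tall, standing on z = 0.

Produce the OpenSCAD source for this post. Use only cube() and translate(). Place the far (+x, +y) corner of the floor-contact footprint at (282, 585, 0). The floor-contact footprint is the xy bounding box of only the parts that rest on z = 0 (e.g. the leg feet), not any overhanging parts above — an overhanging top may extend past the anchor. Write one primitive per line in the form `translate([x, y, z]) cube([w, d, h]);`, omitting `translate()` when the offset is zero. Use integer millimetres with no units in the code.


translate([143, 418, 0]) cube([139, 167, 1352]);


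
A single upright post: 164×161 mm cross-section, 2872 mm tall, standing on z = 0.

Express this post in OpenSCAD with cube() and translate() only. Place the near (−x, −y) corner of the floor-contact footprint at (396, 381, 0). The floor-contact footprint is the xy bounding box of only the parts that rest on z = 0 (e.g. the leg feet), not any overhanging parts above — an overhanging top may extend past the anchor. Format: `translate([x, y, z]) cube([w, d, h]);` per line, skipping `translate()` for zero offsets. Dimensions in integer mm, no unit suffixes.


translate([396, 381, 0]) cube([164, 161, 2872]);


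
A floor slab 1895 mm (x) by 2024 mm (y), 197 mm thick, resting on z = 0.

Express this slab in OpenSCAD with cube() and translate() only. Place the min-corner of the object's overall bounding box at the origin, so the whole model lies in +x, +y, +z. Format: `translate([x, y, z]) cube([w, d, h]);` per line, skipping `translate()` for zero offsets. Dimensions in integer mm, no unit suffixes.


cube([1895, 2024, 197]);


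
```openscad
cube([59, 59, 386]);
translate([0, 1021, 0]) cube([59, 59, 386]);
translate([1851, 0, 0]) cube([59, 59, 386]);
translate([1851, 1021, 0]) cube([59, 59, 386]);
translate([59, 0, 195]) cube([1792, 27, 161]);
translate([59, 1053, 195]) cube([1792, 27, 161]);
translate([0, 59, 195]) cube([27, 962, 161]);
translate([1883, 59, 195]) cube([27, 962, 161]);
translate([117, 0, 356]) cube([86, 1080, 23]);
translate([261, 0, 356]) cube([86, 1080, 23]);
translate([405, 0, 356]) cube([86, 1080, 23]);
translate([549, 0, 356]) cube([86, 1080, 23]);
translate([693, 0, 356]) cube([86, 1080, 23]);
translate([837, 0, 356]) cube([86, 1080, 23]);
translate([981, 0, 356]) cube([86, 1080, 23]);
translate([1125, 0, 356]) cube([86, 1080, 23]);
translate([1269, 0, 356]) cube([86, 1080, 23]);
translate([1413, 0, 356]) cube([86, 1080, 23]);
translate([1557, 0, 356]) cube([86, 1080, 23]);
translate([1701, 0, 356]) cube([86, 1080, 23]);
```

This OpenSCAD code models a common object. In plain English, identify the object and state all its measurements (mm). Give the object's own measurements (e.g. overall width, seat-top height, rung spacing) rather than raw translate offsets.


A bed frame 1910 mm long (x) by 1080 mm wide (y). Four 59×59 mm corner posts, 386 mm tall, at the corners of the footprint. Four rails of 27 mm thickness and 161 mm height run between adjacent posts with their undersides at z = 195 mm, their outer faces flush with the outside of the frame (the two x-running rails run between the posts' inner faces; the two y-running rails run between the posts' inner faces). 12 slats, each 86 mm wide (x) and 23 mm thick, lie across the top of the two x-running rails, running the full 1080 mm width of the frame in y; along x they sit between the end posts with a 58 mm gap after the −x posts and between neighbouring slats, leaving 64 mm before the +x posts.


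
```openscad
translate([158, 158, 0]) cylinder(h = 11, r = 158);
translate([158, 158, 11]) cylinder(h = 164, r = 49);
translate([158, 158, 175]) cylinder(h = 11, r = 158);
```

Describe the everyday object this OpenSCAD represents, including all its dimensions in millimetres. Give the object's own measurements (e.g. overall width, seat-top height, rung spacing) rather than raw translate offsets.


A spool: two coaxial disc flanges of radius 158 mm and thickness 11 mm, joined by a core cylinder of radius 49 mm and height 164 mm. The lower flange rests on z = 0 and the three cylinders share a vertical axis.


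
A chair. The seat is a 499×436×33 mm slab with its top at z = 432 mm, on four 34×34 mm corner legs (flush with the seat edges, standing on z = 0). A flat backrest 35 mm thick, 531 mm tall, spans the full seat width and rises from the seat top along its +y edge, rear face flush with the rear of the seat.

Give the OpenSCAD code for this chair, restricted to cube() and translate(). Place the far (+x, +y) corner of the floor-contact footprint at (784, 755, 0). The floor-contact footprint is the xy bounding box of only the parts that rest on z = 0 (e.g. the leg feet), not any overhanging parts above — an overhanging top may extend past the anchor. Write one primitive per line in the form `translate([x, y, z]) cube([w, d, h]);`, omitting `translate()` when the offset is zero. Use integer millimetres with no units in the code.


// leg_h = 432 - 33 = 399
translate([285, 319, 399]) cube([499, 436, 33]);
translate([285, 319, 0]) cube([34, 34, 399]);
translate([750, 319, 0]) cube([34, 34, 399]);
translate([285, 721, 0]) cube([34, 34, 399]);
translate([750, 721, 0]) cube([34, 34, 399]);
translate([285, 720, 432]) cube([499, 35, 531]);


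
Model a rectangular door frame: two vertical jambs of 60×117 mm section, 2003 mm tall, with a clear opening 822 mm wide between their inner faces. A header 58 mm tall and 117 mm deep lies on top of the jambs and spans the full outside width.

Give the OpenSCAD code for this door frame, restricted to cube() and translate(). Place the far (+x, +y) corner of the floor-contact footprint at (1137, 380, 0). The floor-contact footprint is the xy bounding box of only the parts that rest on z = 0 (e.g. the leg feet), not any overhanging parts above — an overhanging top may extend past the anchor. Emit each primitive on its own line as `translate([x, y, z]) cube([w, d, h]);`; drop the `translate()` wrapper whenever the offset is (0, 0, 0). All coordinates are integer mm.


translate([195, 263, 0]) cube([60, 117, 2003]);
translate([1077, 263, 0]) cube([60, 117, 2003]);
translate([195, 263, 2003]) cube([942, 117, 58]);


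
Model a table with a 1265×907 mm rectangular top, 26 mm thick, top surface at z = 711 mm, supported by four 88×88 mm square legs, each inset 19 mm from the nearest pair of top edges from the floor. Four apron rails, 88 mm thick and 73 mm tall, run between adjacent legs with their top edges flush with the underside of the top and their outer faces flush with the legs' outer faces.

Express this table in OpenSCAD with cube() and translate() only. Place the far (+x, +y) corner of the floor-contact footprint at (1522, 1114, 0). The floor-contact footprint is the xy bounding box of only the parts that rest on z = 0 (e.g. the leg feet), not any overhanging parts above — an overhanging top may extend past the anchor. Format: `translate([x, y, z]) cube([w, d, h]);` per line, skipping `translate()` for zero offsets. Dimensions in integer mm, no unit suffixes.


translate([276, 226, 685]) cube([1265, 907, 26]);
translate([295, 245, 0]) cube([88, 88, 685]);
translate([1434, 245, 0]) cube([88, 88, 685]);
translate([295, 1026, 0]) cube([88, 88, 685]);
translate([1434, 1026, 0]) cube([88, 88, 685]);
translate([383, 245, 612]) cube([1051, 88, 73]);
translate([383, 1026, 612]) cube([1051, 88, 73]);
translate([295, 333, 612]) cube([88, 693, 73]);
translate([1434, 333, 612]) cube([88, 693, 73]);


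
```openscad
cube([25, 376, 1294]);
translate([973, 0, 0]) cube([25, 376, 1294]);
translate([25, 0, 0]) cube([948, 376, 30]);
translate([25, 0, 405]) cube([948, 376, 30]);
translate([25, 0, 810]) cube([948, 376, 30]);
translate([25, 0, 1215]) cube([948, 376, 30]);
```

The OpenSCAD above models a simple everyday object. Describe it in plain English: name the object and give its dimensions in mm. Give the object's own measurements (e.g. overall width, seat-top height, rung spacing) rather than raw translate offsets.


An open bookshelf. Two side panels, each 25 mm thick, 376 mm deep and 1294 mm tall, stand 998 mm apart (outside-to-outside). Between them sit 4 shelves, each 30 mm thick and 376 mm deep, spanning the full gap between the sides. The bottom shelf rests on the floor (its underside at z = 0) and the clear gap between one shelf's top and the next shelf's underside is 375 mm.


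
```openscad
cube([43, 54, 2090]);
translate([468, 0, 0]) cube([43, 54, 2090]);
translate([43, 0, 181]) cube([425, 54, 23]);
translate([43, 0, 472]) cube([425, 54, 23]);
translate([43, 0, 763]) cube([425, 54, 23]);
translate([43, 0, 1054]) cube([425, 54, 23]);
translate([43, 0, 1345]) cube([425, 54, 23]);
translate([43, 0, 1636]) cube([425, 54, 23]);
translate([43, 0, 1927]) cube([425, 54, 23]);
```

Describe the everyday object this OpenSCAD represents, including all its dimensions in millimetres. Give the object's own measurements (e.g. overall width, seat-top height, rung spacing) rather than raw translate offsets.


A straight ladder. Two 43×54 mm vertical rails, 2090 mm tall, stand 511 mm apart (outside-to-outside) with their front faces coplanar on the −y side. 7 rungs, each 54 mm deep and 23 mm tall, span between the inner faces of the rails, front faces flush with the rails. The lowest rung's underside is at z = 181 mm and rungs are spaced 291 mm apart (underside to underside).


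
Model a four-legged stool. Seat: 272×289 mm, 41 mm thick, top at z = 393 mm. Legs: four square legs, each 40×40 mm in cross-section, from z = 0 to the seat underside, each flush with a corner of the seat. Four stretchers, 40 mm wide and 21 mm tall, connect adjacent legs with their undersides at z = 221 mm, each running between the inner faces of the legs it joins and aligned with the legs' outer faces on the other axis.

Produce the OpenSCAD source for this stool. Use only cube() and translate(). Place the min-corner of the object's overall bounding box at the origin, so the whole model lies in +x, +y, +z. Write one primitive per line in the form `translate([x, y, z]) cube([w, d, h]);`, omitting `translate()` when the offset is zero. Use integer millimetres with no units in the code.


translate([0, 0, 352]) cube([272, 289, 41]);
cube([40, 40, 352]);
translate([232, 0, 0]) cube([40, 40, 352]);
translate([0, 249, 0]) cube([40, 40, 352]);
translate([232, 249, 0]) cube([40, 40, 352]);
translate([40, 0, 221]) cube([192, 40, 21]);
translate([40, 249, 221]) cube([192, 40, 21]);
translate([0, 40, 221]) cube([40, 209, 21]);
translate([232, 40, 221]) cube([40, 209, 21]);


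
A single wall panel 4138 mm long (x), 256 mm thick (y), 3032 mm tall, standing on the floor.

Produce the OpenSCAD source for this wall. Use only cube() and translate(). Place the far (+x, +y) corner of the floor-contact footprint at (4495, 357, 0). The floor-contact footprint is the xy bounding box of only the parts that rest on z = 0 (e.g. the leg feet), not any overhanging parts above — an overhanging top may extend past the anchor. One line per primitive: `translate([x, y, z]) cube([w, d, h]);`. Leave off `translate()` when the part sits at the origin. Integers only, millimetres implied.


translate([357, 101, 0]) cube([4138, 256, 3032]);


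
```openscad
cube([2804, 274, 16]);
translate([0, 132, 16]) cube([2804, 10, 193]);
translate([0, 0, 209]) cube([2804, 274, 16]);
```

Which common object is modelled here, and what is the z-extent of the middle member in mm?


An I-beam. The web height is 193 mm.

Two wide flanges with a thin centred web — an I-beam. Overall 225 mm minus two 16 mm flanges gives a web of 225 − 2·16 = 193 mm.


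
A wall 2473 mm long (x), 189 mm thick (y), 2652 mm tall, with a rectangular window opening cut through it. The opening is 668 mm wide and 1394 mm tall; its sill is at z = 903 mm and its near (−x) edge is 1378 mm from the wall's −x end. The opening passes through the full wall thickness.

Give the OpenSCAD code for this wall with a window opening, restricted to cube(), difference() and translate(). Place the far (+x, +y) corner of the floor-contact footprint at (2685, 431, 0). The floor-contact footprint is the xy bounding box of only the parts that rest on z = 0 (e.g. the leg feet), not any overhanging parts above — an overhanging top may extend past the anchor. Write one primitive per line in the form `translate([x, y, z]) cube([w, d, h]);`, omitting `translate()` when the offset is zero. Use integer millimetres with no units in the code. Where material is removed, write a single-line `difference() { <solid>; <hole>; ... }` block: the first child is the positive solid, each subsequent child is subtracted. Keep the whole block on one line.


difference() { translate([212, 242, 0]) cube([2473, 189, 2652]); translate([1590, 242, 903]) cube([668, 189, 1394]); }


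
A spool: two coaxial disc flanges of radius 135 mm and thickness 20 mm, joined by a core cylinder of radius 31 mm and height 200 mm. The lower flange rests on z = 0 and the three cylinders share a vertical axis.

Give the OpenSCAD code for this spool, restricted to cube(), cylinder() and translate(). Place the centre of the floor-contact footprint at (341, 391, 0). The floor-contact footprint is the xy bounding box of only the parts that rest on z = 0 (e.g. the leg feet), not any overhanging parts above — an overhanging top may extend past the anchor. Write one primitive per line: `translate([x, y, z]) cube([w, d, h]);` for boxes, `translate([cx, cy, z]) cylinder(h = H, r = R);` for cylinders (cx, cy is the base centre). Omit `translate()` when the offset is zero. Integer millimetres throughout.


translate([341, 391, 0]) cylinder(h = 20, r = 135);
translate([341, 391, 20]) cylinder(h = 200, r = 31);
translate([341, 391, 220]) cylinder(h = 20, r = 135);


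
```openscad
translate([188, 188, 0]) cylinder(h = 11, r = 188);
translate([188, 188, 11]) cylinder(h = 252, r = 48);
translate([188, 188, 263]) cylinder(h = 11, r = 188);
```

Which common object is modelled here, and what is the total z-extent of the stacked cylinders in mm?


A spool. The overall height is 274 mm.

Three coaxial cylinders, large–small–large — a spool. Two 11 mm flanges and a 252 mm core give 11 + 252 + 11 = 274 mm.


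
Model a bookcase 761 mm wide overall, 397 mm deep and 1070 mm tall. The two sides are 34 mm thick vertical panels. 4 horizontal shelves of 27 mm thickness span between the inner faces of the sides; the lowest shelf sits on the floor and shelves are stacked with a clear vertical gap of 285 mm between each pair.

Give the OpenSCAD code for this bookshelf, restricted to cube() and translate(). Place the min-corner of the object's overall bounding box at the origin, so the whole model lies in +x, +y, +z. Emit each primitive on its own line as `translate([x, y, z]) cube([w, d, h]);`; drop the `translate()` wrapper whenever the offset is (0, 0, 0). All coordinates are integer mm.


cube([34, 397, 1070]);
translate([727, 0, 0]) cube([34, 397, 1070]);
translate([34, 0, 0]) cube([693, 397, 27]);
translate([34, 0, 312]) cube([693, 397, 27]);
translate([34, 0, 624]) cube([693, 397, 27]);
translate([34, 0, 936]) cube([693, 397, 27]);


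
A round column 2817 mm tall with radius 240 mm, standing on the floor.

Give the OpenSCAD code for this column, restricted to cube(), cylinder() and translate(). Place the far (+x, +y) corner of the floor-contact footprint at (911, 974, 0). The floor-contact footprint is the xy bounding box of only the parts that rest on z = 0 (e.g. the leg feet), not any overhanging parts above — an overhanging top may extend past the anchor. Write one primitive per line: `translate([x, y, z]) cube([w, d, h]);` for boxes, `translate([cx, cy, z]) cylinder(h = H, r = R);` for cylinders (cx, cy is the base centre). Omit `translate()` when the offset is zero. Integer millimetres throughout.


translate([671, 734, 0]) cylinder(h = 2817, r = 240);


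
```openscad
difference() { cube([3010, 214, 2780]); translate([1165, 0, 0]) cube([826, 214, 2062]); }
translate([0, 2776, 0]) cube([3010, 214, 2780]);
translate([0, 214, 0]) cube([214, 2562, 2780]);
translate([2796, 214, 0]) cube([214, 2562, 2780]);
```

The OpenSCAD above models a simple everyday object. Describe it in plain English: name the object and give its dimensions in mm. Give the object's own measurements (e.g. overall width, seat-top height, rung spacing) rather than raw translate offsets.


A single room: four walls, each 2780 mm tall and 214 mm thick, enclosing an outside footprint 3010×2990 mm (x × y), no floor or roof. The front and back walls (−y and +y sides) run the full x-width; the side walls fit between their inner faces. A door opening 826 mm wide and 2062 mm tall is cut through the front wall from the floor up, its −x edge 1165 mm from the wall's −x end.


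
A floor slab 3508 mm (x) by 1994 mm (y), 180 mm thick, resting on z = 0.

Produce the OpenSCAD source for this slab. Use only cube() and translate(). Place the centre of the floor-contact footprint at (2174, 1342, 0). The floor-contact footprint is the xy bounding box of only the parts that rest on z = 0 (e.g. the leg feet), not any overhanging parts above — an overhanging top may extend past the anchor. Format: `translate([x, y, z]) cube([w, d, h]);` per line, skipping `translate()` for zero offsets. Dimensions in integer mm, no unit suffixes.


translate([420, 345, 0]) cube([3508, 1994, 180]);


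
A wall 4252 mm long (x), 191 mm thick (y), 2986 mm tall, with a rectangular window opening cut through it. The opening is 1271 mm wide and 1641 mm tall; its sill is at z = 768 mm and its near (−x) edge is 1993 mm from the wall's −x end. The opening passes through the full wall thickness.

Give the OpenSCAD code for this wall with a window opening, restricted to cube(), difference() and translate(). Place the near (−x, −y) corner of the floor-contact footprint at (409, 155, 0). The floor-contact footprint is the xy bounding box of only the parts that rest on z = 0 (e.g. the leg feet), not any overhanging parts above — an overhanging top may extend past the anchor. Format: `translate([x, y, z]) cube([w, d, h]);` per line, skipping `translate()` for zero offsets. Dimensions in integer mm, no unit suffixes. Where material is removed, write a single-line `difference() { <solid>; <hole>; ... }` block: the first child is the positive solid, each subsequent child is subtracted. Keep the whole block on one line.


difference() { translate([409, 155, 0]) cube([4252, 191, 2986]); translate([2402, 155, 768]) cube([1271, 191, 1641]); }


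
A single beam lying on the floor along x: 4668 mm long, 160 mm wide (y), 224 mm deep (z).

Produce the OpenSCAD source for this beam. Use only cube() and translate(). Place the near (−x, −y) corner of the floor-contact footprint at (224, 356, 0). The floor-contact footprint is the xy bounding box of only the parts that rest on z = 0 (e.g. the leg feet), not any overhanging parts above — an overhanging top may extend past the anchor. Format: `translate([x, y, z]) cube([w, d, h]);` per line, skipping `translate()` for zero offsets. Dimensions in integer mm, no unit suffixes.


translate([224, 356, 0]) cube([4668, 160, 224]);


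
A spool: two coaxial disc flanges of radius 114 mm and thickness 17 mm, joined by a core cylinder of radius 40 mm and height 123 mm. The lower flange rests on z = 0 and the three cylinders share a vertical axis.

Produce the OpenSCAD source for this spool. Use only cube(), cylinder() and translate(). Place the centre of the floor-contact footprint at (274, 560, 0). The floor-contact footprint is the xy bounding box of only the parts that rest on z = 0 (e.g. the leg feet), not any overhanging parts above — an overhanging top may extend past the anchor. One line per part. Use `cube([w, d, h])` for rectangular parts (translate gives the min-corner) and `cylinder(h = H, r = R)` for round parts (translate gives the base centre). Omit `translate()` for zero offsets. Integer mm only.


translate([274, 560, 0]) cylinder(h = 17, r = 114);
translate([274, 560, 17]) cylinder(h = 123, r = 40);
translate([274, 560, 140]) cylinder(h = 17, r = 114);


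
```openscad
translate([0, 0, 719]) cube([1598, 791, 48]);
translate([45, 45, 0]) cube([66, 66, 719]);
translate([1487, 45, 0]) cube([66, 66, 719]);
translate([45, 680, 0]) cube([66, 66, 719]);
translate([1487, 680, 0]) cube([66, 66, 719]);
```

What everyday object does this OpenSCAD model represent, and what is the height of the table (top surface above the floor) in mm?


A table. The table height is 767 mm.

A 1598×791×48 slab sits at z = 719 on four 66 mm square posts — a table. The top surface is at 719 + 48 = 767 mm.


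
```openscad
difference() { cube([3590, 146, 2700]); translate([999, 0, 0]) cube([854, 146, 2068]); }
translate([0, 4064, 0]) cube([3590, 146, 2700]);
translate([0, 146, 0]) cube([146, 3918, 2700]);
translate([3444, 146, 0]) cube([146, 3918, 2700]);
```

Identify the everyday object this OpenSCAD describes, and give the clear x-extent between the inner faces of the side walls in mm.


A single room. The interior width is 3298 mm.

Four walls enclosing a rectangle with a door in the front wall — a room. Outside width 3590 minus two 146 mm walls gives 3298 mm.


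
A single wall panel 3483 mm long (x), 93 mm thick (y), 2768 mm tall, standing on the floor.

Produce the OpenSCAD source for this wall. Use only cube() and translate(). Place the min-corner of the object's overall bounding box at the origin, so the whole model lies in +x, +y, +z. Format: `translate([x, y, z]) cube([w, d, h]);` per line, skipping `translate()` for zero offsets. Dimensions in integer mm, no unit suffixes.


cube([3483, 93, 2768]);


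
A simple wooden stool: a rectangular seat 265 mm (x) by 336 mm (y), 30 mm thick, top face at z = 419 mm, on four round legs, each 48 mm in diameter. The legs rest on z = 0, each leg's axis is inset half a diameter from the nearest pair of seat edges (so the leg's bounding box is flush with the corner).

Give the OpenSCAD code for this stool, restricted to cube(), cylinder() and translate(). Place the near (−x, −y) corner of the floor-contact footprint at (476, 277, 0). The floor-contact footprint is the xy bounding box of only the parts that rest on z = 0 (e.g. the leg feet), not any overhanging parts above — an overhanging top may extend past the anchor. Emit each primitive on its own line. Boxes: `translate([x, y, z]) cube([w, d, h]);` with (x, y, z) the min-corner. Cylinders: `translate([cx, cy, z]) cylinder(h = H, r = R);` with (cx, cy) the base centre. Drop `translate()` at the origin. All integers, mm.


translate([476, 277, 389]) cube([265, 336, 30]);
translate([500, 301, 0]) cylinder(h = 389, r = 24);
translate([717, 301, 0]) cylinder(h = 389, r = 24);
translate([500, 589, 0]) cylinder(h = 389, r = 24);
translate([717, 589, 0]) cylinder(h = 389, r = 24);


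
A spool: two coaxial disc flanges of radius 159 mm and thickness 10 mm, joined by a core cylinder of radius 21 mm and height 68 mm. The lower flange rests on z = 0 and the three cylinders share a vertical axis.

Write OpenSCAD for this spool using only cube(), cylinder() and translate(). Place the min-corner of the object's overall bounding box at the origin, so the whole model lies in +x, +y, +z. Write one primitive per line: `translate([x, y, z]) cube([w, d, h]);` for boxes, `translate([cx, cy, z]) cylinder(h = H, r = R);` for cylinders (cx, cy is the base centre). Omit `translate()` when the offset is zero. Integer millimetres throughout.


translate([159, 159, 0]) cylinder(h = 10, r = 159);
translate([159, 159, 10]) cylinder(h = 68, r = 21);
translate([159, 159, 78]) cylinder(h = 10, r = 159);


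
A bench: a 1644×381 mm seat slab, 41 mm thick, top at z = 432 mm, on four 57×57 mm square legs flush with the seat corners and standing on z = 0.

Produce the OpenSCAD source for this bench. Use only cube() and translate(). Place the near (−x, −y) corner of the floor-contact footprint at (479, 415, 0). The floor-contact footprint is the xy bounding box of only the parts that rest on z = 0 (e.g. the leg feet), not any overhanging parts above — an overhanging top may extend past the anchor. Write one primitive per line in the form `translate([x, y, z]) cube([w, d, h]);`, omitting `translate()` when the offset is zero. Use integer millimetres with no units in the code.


translate([479, 415, 391]) cube([1644, 381, 41]);
translate([479, 415, 0]) cube([57, 57, 391]);
translate([479, 739, 0]) cube([57, 57, 391]);
translate([2066, 415, 0]) cube([57, 57, 391]);
translate([2066, 739, 0]) cube([57, 57, 391]);
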